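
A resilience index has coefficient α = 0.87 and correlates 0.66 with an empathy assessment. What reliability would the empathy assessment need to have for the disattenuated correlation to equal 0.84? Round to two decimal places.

0.71

r_true = r_obs / √(r_xx · r_yy) ⇒ 0.84 = 0.66 / √(0.87 · r_yy).
√(0.87 · r_yy) = 0.66 / 0.84 = 0.7857; 0.87 · r_yy = 0.6173; r_yy = 0.6173 / 0.87 ≈ 0.71.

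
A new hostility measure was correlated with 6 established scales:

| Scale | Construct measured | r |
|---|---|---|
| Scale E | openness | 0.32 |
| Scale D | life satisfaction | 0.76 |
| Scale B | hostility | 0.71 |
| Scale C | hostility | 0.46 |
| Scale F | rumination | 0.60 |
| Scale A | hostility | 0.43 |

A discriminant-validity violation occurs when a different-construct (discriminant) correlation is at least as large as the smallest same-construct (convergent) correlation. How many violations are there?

2

Convergent (same construct = hostility): Scale B, Scale C, Scale A.
Smallest convergent = 0.43. Discriminant values: 0.32, 0.76, 0.60; count ≥ 0.43 → 2.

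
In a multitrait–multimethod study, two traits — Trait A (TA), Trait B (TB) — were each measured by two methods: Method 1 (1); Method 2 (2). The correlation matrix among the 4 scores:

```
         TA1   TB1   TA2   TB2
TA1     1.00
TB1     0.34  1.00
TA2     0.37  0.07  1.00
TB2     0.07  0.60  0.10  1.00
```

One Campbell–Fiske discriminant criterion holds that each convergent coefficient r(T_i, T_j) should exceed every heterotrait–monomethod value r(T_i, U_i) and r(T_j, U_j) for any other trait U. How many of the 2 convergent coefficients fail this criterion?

0

Checking each validity diagonal entry against its comparison values:
TA (methods 1·2): 0.37 vs {0.34, 0.10} → pass.
TB (methods 1·2): 0.60 vs {0.34, 0.10} → pass.
0 of 2 fail.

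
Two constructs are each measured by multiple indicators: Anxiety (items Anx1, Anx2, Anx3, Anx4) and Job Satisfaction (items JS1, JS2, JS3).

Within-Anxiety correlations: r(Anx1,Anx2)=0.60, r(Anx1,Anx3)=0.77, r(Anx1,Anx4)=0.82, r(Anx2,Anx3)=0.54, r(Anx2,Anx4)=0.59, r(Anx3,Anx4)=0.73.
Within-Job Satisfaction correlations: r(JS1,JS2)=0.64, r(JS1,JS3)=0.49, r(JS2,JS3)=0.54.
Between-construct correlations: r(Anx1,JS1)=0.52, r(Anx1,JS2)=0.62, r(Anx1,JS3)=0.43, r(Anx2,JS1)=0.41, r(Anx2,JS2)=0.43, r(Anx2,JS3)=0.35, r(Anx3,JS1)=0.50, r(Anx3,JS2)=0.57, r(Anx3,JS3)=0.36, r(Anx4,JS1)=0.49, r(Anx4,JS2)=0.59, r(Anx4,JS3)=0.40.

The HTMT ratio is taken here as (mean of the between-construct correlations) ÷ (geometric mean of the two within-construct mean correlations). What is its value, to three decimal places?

0.771

Mean between = 5.67/12 = 0.4725.
Mean within-Anx = 4.05/6 = 0.6750; mean within-JS = 1.67/3 = 0.5567.
Geometric mean = √(0.6750 × 0.5567) = 0.6130.
HTMT = 0.4725 / 0.6130 = 0.771.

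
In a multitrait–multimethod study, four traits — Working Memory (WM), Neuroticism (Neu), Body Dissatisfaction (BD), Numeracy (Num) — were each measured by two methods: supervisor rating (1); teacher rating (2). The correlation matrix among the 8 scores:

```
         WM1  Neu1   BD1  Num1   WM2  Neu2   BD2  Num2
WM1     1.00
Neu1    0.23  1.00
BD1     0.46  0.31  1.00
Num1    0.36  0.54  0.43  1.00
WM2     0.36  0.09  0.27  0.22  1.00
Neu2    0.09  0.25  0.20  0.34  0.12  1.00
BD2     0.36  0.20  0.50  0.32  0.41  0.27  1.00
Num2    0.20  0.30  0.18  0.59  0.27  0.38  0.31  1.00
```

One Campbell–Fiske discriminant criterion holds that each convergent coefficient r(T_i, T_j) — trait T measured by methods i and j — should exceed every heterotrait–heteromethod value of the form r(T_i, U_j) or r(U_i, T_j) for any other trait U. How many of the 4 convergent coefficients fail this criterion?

Checking each validity diagonal entry against its comparison values:
WM (methods 1·2): 0.36 vs {0.09, 0.09, 0.36, 0.27, 0.20, 0.22} → fail.
Neu (methods 1·2): 0.25 vs {0.09, 0.09, 0.20, 0.20, 0.30, 0.34} → fail.
BD (methods 1·2): 0.50 vs {0.27, 0.36, 0.20, 0.20, 0.18, 0.32} → pass.
Num (methods 1·2): 0.59 vs {0.22, 0.20, 0.34, 0.30, 0.32, 0.18} → pass.
2 of 4 fail.

2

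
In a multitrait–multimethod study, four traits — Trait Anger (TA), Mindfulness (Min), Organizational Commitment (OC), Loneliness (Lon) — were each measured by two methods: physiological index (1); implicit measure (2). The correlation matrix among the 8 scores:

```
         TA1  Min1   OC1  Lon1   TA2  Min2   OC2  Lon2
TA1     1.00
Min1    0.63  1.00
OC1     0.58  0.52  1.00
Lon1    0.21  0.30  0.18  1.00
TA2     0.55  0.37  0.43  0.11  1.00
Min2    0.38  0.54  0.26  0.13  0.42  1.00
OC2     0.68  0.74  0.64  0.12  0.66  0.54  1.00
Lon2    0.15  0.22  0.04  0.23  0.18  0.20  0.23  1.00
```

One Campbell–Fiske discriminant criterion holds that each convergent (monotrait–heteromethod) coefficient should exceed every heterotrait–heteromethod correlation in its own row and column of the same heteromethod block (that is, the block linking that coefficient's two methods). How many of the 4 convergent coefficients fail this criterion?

3

Convergent coefficients and their comparison sets:
TA (methods 1·2): 0.55 vs {0.38, 0.37, 0.68, 0.43, 0.15, 0.11} → fail.
Min (methods 1·2): 0.54 vs {0.37, 0.38, 0.74, 0.26, 0.22, 0.13} → fail.
OC (methods 1·2): 0.64 vs {0.43, 0.68, 0.26, 0.74, 0.04, 0.12} → fail.
Lon (methods 1·2): 0.23 vs {0.11, 0.15, 0.13, 0.22, 0.12, 0.04} → pass.
3 of 4 fail.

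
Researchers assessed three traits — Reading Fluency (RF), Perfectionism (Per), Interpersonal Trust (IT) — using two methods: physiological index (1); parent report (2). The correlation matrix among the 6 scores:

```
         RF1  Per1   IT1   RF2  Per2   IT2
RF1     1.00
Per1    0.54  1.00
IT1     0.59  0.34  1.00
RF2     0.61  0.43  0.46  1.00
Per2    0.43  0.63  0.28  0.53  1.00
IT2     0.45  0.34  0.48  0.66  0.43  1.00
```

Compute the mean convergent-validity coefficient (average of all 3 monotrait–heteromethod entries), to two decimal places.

Convergent values: 0.61, 0.63, 0.48; mean = 1.72/3 = 0.57.

0.57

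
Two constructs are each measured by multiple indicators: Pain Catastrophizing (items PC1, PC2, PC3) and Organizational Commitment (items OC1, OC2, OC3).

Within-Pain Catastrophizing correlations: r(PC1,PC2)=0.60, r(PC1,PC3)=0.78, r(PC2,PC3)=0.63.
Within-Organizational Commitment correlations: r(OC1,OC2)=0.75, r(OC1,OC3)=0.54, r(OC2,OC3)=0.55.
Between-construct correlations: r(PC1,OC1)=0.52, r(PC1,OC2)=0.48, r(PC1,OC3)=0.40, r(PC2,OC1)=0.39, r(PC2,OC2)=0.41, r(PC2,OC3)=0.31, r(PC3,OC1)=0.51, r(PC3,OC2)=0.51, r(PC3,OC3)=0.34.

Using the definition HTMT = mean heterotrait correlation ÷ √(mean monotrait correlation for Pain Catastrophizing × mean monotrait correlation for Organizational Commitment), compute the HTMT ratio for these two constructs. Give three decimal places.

Between-construct mean = 3.87/9 = 0.4300.
Mean within-PC = 2.01/3 = 0.6700; mean within-OC = 1.84/3 = 0.6133.
Geometric mean = √(0.6700 × 0.6133) = 0.6410.
HTMT = 0.4300 / 0.6410 = 0.671.

0.671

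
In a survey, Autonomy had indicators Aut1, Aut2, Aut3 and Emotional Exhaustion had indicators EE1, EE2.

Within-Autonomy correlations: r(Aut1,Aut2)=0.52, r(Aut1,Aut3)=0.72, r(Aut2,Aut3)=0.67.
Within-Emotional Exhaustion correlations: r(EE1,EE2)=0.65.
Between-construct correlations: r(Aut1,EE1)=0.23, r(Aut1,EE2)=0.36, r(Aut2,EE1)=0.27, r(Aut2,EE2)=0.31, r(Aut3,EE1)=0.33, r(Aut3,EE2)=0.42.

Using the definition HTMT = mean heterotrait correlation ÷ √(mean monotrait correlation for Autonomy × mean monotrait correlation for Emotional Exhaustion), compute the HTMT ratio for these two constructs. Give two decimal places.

Mean heterotrait r = 1.92/6 = 0.3200.
Mean within-Aut = 1.91/3 = 0.6367; mean within-EE = 0.65/1 = 0.6500.
Geometric mean = √(0.6367 × 0.6500) = 0.6433.
HTMT = 0.3200 / 0.6433 = 0.50.

0.50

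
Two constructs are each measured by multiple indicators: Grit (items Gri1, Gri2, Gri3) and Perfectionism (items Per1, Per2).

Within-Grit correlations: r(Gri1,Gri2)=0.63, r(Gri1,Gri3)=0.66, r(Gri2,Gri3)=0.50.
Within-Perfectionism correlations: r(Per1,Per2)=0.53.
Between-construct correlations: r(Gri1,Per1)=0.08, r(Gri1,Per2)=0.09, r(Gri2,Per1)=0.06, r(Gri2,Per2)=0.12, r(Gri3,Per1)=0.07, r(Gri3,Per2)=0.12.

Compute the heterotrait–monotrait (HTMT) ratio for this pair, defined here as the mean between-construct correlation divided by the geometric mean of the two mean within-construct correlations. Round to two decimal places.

Between-construct mean = 0.54/6 = 0.0900.
Mean within-Gri = 1.79/3 = 0.5967; mean within-Per = 0.53/1 = 0.5300.
Geometric mean = √(0.5967 × 0.5300) = 0.5624.
HTMT = 0.0900 / 0.5624 = 0.16.

0.16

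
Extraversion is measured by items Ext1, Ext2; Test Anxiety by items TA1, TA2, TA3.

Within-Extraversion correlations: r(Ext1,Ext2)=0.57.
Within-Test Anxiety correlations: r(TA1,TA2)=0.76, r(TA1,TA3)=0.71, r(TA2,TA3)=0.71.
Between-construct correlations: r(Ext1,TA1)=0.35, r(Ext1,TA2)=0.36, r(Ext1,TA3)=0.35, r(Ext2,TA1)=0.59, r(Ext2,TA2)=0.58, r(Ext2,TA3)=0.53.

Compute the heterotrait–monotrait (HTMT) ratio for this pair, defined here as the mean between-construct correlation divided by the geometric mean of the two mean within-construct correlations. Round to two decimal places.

0.71

Between-construct mean = 2.76/6 = 0.4600.
Mean within-Ext = 0.57/1 = 0.5700; mean within-TA = 2.18/3 = 0.7267.
Geometric mean = √(0.5700 × 0.7267) = 0.6436.
HTMT = 0.4600 / 0.6436 = 0.71.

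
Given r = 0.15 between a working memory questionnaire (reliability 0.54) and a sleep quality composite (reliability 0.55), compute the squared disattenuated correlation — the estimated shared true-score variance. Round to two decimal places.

0.08

Disattenuated r = 0.15 / √(0.54 × 0.55) = 0.15 / 0.5450 = 0.2752.
Shared true-score variance = 0.2752² = 0.0757 ≈ 0.08.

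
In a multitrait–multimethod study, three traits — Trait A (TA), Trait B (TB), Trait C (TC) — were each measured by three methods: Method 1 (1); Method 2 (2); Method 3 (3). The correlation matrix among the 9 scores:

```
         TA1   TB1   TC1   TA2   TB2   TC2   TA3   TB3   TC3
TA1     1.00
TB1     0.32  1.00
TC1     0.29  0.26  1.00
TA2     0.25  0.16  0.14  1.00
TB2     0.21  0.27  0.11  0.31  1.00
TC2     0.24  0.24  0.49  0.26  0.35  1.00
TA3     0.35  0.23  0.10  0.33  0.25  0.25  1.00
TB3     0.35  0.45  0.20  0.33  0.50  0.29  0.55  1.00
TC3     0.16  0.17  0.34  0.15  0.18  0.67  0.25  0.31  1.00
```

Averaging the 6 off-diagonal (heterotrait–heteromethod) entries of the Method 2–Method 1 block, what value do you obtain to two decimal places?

0.18

HTHM values (method 2 × method 1): 0.16, 0.14, 0.21, 0.11, 0.24, 0.24; mean = 1.10/6 = 0.18.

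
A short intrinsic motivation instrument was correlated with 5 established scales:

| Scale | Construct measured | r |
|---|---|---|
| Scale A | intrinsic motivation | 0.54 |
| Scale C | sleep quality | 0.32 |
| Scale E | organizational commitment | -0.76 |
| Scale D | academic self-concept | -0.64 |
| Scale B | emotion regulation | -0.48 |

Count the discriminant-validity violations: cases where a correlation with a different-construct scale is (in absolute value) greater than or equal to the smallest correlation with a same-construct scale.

Convergent (same construct = intrinsic motivation): Scale A.
Smallest convergent = 0.54. Discriminant |r|: 0.32, 0.76, 0.64, 0.48; count ≥ 0.54 → 2.

2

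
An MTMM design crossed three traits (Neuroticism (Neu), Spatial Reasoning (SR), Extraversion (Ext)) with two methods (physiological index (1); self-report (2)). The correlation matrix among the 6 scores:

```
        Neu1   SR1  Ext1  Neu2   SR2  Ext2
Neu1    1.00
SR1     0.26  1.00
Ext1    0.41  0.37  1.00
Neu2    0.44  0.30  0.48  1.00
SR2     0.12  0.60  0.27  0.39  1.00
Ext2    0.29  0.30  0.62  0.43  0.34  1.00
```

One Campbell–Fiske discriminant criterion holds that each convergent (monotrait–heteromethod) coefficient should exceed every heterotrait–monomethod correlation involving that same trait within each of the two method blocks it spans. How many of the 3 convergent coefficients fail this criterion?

0

Checking each validity diagonal entry against its comparison values:
Neu (methods 1·2): 0.44 vs {0.26, 0.39, 0.41, 0.43} → pass.
SR (methods 1·2): 0.60 vs {0.26, 0.39, 0.37, 0.34} → pass.
Ext (methods 1·2): 0.62 vs {0.41, 0.43, 0.37, 0.34} → pass.
0 of 3 fail.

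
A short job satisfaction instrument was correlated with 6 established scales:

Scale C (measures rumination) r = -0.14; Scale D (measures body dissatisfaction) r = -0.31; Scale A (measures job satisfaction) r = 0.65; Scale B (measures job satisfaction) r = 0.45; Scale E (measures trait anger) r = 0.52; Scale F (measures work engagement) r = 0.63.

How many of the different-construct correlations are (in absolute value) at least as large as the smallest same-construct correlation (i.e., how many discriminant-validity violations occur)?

2

Convergent (same construct = job satisfaction): Scale A, Scale B.
Smallest convergent = 0.45. Discriminant |r|: 0.14, 0.31, 0.52, 0.63; count ≥ 0.45 → 2.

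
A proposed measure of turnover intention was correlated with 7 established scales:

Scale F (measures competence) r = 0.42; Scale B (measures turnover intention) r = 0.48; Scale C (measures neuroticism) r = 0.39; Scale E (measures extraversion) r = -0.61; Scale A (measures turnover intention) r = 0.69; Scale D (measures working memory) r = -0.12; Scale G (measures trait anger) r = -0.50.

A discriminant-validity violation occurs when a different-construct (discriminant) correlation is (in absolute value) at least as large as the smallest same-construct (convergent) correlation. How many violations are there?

Convergent (same construct = turnover intention): Scale B, Scale A.
Smallest convergent = 0.48. Discriminant |r|: 0.42, 0.39, 0.61, 0.12, 0.50; count ≥ 0.48 → 2.

2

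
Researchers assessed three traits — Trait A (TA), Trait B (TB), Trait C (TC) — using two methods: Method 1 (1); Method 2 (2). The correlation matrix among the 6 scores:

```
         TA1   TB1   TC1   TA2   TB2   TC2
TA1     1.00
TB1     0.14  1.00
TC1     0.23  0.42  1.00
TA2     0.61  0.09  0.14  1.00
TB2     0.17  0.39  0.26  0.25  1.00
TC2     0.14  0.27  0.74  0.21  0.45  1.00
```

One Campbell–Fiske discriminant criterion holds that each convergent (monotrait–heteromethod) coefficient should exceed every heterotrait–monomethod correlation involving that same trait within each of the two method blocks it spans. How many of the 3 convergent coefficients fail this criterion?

Each convergent coefficient versus the relevant comparison correlations:
TA (methods 1·2): 0.61 vs {0.14, 0.25, 0.23, 0.21} → pass.
TB (methods 1·2): 0.39 vs {0.14, 0.25, 0.42, 0.45} → fail.
TC (methods 1·2): 0.74 vs {0.23, 0.21, 0.42, 0.45} → pass.
1 of 3 fail.

1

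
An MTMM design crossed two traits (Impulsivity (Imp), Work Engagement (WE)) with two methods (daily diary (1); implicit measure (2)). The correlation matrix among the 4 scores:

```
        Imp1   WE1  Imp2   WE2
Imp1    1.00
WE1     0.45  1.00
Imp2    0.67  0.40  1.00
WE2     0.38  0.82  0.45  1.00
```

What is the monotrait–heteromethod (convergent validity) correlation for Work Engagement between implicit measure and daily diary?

0.82

Same trait (WE), different methods: r(WE2, WE1) = 0.82.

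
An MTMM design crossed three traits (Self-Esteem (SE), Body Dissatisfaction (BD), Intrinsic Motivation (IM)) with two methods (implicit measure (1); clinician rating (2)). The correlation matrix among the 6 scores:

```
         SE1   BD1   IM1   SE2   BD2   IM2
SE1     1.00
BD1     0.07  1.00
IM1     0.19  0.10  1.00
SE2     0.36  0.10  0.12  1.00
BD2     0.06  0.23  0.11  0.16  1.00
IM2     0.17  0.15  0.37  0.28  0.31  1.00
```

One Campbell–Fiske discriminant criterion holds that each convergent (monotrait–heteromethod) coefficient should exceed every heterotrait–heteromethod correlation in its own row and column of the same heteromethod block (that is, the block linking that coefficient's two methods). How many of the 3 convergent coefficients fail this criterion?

0

Convergent coefficients and their comparison sets:
SE (methods 1·2): 0.36 vs {0.06, 0.10, 0.17, 0.12} → pass.
BD (methods 1·2): 0.23 vs {0.10, 0.06, 0.15, 0.11} → pass.
IM (methods 1·2): 0.37 vs {0.12, 0.17, 0.11, 0.15} → pass.
0 of 3 fail.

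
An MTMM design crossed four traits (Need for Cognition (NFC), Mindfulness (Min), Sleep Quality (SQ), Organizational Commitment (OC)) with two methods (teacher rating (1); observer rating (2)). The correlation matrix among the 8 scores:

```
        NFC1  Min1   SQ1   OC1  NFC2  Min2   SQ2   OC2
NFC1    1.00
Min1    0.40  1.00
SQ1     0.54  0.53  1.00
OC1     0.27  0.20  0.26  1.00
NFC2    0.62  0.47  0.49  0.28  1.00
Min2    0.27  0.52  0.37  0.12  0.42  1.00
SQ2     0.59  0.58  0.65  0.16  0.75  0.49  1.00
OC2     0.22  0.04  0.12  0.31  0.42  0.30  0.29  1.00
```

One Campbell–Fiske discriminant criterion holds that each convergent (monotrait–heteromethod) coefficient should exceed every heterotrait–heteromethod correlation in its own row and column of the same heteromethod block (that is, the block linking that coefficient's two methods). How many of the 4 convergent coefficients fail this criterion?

Convergent coefficients and their comparison sets:
NFC (methods 1·2): 0.62 vs {0.27, 0.47, 0.59, 0.49, 0.22, 0.28} → pass.
Min (methods 1·2): 0.52 vs {0.47, 0.27, 0.58, 0.37, 0.04, 0.12} → fail.
SQ (methods 1·2): 0.65 vs {0.49, 0.59, 0.37, 0.58, 0.12, 0.16} → pass.
OC (methods 1·2): 0.31 vs {0.28, 0.22, 0.12, 0.04, 0.16, 0.12} → pass.
1 of 4 fail.

1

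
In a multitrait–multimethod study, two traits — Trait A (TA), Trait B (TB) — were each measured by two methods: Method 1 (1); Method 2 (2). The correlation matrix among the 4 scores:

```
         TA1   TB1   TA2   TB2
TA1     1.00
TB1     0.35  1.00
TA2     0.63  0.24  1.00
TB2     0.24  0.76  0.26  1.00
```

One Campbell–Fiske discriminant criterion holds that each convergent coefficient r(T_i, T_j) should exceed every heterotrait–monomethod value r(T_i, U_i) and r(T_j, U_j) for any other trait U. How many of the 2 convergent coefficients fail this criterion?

0

Convergent coefficients and their comparison sets:
TA (methods 1·2): 0.63 vs {0.35, 0.26} → pass.
TB (methods 1·2): 0.76 vs {0.35, 0.26} → pass.
0 of 2 fail.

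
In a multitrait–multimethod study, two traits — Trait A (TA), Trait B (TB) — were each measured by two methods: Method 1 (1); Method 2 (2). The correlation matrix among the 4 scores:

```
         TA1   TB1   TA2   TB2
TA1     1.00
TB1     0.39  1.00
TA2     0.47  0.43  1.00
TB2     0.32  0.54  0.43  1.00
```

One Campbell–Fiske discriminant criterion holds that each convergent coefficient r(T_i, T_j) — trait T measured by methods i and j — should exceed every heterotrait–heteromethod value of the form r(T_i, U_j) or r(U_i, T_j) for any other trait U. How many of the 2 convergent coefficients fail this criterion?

Convergent coefficients and their comparison sets:
TA (methods 1·2): 0.47 vs {0.32, 0.43} → pass.
TB (methods 1·2): 0.54 vs {0.43, 0.32} → pass.
0 of 2 fail.

0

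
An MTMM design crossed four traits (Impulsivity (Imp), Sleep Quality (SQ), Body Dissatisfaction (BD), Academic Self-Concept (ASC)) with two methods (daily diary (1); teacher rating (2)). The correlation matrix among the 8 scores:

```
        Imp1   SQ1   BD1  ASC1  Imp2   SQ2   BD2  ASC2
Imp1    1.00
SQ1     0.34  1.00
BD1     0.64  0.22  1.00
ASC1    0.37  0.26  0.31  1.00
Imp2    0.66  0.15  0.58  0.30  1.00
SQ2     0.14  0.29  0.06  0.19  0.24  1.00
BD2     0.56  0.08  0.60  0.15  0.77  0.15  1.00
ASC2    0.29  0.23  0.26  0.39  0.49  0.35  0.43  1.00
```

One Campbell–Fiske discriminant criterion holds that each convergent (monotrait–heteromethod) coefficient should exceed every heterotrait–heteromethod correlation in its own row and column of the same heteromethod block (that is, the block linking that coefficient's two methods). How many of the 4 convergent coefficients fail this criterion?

Convergent coefficients and their comparison sets:
Imp (methods 1·2): 0.66 vs {0.14, 0.15, 0.56, 0.58, 0.29, 0.30} → pass.
SQ (methods 1·2): 0.29 vs {0.15, 0.14, 0.08, 0.06, 0.23, 0.19} → pass.
BD (methods 1·2): 0.60 vs {0.58, 0.56, 0.06, 0.08, 0.26, 0.15} → pass.
ASC (methods 1·2): 0.39 vs {0.30, 0.29, 0.19, 0.23, 0.15, 0.26} → pass.
0 of 4 fail.

0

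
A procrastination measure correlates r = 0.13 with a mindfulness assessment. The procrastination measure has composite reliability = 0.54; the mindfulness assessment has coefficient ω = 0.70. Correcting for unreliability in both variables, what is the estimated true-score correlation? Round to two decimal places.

0.21

r_true = r_obs / √(r_xx · r_yy) = 0.13 / √(0.54 × 0.70) = 0.13 / √0.3780 = 0.13 / 0.6148 ≈ 0.21.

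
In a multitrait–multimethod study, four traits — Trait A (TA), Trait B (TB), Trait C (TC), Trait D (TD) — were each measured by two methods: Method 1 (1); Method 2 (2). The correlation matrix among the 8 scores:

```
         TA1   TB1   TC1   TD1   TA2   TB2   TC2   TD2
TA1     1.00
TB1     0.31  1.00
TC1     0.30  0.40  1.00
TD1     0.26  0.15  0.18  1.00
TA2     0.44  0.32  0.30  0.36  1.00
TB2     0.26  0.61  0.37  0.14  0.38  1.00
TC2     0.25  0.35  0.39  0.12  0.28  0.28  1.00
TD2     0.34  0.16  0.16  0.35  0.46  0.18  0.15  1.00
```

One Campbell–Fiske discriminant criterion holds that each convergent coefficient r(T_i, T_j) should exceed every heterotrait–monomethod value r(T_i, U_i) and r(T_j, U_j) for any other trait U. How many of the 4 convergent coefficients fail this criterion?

Checking each validity diagonal entry against its comparison values:
TA (methods 1·2): 0.44 vs {0.31, 0.38, 0.30, 0.28, 0.26, 0.46} → fail.
TB (methods 1·2): 0.61 vs {0.31, 0.38, 0.40, 0.28, 0.15, 0.18} → pass.
TC (methods 1·2): 0.39 vs {0.30, 0.28, 0.40, 0.28, 0.18, 0.15} → fail.
TD (methods 1·2): 0.35 vs {0.26, 0.46, 0.15, 0.18, 0.18, 0.15} → fail.
3 of 4 fail.

3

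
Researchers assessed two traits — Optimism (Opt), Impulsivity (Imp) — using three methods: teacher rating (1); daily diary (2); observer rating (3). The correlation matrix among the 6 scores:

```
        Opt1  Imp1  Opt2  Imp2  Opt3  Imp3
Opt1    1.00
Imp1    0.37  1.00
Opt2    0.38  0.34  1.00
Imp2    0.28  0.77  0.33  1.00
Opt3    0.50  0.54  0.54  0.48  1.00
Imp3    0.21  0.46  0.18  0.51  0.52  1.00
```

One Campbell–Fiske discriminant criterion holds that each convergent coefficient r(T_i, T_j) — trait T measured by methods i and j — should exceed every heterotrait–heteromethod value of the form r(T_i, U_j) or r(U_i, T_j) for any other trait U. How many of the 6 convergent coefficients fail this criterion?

2

Each convergent coefficient versus the relevant comparison correlations:
Opt (methods 1·2): 0.38 vs {0.28, 0.34} → pass.
Opt (methods 1·3): 0.50 vs {0.21, 0.54} → fail.
Opt (methods 2·3): 0.54 vs {0.18, 0.48} → pass.
Imp (methods 1·2): 0.77 vs {0.34, 0.28} → pass.
Imp (methods 1·3): 0.46 vs {0.54, 0.21} → fail.
Imp (methods 2·3): 0.51 vs {0.48, 0.18} → pass.
2 of 6 fail.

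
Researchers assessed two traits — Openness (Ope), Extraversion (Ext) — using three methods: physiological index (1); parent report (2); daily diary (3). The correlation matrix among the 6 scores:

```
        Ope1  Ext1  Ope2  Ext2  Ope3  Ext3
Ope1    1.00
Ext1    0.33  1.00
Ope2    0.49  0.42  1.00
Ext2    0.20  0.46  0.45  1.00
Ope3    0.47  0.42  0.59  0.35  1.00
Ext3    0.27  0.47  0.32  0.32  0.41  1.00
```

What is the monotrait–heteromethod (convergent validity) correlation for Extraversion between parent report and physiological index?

0.46

Same trait (Ext), different methods: r(Ext2, Ext1) = 0.46.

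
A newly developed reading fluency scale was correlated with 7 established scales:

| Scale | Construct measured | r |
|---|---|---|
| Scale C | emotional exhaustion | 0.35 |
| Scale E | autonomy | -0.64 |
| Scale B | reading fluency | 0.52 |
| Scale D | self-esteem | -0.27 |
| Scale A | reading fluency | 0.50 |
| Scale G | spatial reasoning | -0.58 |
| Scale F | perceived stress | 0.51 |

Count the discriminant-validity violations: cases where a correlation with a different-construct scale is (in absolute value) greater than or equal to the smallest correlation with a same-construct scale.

3

Convergent (same construct = reading fluency): Scale B, Scale A.
Smallest convergent = 0.50. Discriminant |r|: 0.35, 0.64, 0.27, 0.58, 0.51; count ≥ 0.50 → 3.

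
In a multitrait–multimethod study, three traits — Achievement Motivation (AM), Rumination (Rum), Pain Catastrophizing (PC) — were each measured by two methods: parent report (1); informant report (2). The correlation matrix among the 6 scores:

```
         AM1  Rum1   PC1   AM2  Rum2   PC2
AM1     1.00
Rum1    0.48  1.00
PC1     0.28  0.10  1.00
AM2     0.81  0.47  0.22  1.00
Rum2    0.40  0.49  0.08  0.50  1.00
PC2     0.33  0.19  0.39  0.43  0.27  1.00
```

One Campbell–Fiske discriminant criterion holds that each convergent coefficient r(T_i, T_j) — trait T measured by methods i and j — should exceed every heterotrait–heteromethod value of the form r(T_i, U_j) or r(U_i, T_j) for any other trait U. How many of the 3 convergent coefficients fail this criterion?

0

Each convergent coefficient versus the relevant comparison correlations:
AM (methods 1·2): 0.81 vs {0.40, 0.47, 0.33, 0.22} → pass.
Rum (methods 1·2): 0.49 vs {0.47, 0.40, 0.19, 0.08} → pass.
PC (methods 1·2): 0.39 vs {0.22, 0.33, 0.08, 0.19} → pass.
0 of 3 fail.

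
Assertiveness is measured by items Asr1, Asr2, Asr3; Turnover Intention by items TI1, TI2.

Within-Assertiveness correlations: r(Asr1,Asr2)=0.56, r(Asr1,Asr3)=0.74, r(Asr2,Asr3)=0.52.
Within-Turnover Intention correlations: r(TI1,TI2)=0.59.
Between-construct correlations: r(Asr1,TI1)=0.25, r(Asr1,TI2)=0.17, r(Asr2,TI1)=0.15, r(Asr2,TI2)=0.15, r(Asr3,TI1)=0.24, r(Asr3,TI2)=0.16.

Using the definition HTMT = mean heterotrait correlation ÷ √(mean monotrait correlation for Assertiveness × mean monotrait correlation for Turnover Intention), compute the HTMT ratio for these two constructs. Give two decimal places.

0.31

Mean heterotrait r = 1.12/6 = 0.1867.
Mean within-Asr = 1.82/3 = 0.6067; mean within-TI = 0.59/1 = 0.5900.
Geometric mean = √(0.6067 × 0.5900) = 0.5983.
HTMT = 0.1867 / 0.5983 = 0.31.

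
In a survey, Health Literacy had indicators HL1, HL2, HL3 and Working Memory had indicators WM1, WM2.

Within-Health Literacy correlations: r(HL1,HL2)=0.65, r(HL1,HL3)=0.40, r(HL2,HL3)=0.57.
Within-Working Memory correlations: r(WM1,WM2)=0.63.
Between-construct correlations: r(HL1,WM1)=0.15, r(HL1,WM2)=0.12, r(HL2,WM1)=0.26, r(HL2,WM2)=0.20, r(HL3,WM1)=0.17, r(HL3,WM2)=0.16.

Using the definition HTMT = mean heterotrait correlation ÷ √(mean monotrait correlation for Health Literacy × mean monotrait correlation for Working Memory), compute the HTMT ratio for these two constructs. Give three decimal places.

0.303

Mean between = 1.06/6 = 0.1767.
Mean within-HL = 1.62/3 = 0.5400; mean within-WM = 0.63/1 = 0.6300.
Geometric mean = √(0.5400 × 0.6300) = 0.5833.
HTMT = 0.1767 / 0.5833 = 0.303.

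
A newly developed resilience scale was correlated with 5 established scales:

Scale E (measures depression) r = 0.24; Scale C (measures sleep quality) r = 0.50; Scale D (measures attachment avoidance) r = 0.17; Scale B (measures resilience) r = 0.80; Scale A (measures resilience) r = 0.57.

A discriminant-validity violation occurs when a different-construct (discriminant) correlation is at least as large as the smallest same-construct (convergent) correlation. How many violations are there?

Convergent (same construct = resilience): Scale B, Scale A.
Smallest convergent = 0.57. Discriminant values: 0.24, 0.50, 0.17; count ≥ 0.57 → 0.

0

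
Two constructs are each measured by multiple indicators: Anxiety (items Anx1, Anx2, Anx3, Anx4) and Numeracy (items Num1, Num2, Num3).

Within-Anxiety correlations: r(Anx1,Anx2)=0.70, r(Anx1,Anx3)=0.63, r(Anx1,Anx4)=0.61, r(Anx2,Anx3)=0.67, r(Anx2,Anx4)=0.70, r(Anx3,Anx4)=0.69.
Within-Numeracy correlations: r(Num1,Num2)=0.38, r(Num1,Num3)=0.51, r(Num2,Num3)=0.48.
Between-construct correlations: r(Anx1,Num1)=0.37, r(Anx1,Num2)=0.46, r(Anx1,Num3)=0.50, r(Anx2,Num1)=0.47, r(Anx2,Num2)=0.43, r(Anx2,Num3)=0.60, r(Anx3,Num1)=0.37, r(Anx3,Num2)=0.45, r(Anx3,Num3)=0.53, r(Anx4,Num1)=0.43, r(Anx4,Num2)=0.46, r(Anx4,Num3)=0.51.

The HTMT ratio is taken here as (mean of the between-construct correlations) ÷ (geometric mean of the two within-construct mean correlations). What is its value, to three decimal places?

0.843

Between-construct mean = 5.58/12 = 0.4650.
Mean within-Anx = 4.00/6 = 0.6667; mean within-Num = 1.37/3 = 0.4567.
Geometric mean = √(0.6667 × 0.4567) = 0.5518.
HTMT = 0.4650 / 0.5518 = 0.843.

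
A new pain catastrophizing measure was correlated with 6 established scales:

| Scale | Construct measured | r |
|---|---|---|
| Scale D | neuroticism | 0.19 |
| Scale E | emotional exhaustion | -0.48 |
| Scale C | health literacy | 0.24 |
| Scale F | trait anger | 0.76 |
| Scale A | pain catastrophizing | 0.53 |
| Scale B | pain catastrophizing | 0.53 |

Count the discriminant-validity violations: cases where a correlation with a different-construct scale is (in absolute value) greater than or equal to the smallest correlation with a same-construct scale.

1

Convergent (same construct = pain catastrophizing): Scale A, Scale B.
Smallest convergent = 0.53. Discriminant |r|: 0.19, 0.48, 0.24, 0.76; count ≥ 0.53 → 1.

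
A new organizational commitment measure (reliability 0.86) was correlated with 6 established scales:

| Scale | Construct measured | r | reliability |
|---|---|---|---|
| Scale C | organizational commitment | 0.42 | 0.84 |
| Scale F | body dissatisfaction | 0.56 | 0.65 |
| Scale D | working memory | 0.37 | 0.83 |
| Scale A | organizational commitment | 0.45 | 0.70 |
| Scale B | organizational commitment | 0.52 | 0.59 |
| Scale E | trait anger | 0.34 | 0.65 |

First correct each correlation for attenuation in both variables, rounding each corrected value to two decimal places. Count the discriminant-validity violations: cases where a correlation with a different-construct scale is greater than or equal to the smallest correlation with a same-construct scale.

1

Disattenuated r (r / √(r_scale · r_new)):
  Scale C (conv): 0.42 / √(0.84·0.86) = 0.49
  Scale F (disc): 0.56 / √(0.65·0.86) = 0.75
  Scale D (disc): 0.37 / √(0.83·0.86) = 0.44
  Scale A (conv): 0.45 / √(0.70·0.86) = 0.58
  Scale B (conv): 0.52 / √(0.59·0.86) = 0.73
  Scale E (disc): 0.34 / √(0.65·0.86) = 0.45
Smallest convergent = 0.49. Discriminant values: 0.75, 0.44, 0.45; count ≥ 0.49 → 1.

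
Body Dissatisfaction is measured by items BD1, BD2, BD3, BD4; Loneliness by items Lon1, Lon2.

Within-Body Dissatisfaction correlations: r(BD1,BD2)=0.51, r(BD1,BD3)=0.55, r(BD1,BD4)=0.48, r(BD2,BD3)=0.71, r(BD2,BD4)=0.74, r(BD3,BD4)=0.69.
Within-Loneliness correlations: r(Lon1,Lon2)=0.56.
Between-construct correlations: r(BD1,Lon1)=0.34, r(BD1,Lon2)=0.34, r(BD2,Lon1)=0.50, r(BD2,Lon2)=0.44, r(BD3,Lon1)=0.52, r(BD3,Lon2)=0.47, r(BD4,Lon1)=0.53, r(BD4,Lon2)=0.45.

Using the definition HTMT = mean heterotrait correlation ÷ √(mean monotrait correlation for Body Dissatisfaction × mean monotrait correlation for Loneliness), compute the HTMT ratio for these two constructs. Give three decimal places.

0.766

Mean between = 3.59/8 = 0.4488.
Mean within-BD = 3.68/6 = 0.6133; mean within-Lon = 0.56/1 = 0.5600.
Geometric mean = √(0.6133 × 0.5600) = 0.5860.
HTMT = 0.4488 / 0.5860 = 0.766.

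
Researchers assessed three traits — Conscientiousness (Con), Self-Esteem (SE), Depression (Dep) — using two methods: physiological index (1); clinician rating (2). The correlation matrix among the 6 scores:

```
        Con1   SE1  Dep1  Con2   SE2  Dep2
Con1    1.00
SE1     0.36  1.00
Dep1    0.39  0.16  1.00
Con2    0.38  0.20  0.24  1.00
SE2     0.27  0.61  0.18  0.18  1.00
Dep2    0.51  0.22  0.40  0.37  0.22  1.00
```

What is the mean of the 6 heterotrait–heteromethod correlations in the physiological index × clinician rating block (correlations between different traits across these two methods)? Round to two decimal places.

0.27

HTHM values (method 1 × method 2): 0.27, 0.51, 0.20, 0.22, 0.24, 0.18; mean = 1.62/6 = 0.27.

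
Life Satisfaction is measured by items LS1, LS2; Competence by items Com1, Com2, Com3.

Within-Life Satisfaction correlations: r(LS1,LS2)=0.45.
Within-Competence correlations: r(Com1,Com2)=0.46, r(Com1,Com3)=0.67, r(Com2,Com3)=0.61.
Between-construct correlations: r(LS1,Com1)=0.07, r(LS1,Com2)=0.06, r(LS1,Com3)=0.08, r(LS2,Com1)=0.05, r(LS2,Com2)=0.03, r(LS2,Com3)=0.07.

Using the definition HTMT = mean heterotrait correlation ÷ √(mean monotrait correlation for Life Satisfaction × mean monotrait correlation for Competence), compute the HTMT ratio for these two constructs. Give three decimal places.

Between-construct mean = 0.36/6 = 0.0600.
Mean within-LS = 0.45/1 = 0.4500; mean within-Com = 1.74/3 = 0.5800.
Geometric mean = √(0.4500 × 0.5800) = 0.5109.
HTMT = 0.0600 / 0.5109 = 0.117.

0.117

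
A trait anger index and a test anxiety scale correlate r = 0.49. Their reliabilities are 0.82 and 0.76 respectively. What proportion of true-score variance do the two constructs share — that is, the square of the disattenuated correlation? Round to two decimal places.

Disattenuated r = 0.49 / √(0.82 × 0.76) = 0.49 / 0.7894 = 0.6207.
Shared true-score variance = 0.6207² = 0.3853 ≈ 0.39.

0.39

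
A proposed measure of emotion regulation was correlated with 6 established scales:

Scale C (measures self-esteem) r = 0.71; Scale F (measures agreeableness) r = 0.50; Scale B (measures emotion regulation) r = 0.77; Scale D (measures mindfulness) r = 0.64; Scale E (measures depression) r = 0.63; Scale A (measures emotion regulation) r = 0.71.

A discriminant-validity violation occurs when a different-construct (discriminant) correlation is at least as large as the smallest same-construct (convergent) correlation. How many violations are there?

Convergent (same construct = emotion regulation): Scale B, Scale A.
Smallest convergent = 0.71. Discriminant values: 0.71, 0.50, 0.64, 0.63; count ≥ 0.71 → 1.

1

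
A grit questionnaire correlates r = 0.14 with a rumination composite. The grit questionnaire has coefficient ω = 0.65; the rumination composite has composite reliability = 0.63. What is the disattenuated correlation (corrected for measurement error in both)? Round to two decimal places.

0.22

r_true = r_obs / √(r_xx · r_yy) = 0.14 / √(0.65 × 0.63) = 0.14 / √0.4095 = 0.14 / 0.6399 ≈ 0.22.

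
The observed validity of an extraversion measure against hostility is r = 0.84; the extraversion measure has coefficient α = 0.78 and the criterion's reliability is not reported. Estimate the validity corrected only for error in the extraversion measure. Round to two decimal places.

0.95

Single correction: r_c = r_obs / √r_xx = 0.84 / √0.78 = 0.84 / 0.8832 ≈ 0.95.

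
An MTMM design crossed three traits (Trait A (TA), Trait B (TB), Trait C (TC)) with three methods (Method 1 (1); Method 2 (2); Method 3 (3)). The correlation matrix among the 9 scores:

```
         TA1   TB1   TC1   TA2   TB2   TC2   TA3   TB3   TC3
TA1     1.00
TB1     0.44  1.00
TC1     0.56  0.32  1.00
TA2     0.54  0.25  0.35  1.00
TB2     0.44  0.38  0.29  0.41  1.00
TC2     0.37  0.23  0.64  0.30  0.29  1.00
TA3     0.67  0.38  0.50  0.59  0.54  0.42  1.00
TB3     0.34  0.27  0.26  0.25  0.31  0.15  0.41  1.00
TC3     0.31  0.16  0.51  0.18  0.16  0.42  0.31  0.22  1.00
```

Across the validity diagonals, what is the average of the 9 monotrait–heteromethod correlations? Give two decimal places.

0.48

Convergent values: 0.54, 0.67, 0.59, 0.38, 0.27, 0.31, 0.64, 0.51, 0.42; mean = 4.33/9 = 0.48.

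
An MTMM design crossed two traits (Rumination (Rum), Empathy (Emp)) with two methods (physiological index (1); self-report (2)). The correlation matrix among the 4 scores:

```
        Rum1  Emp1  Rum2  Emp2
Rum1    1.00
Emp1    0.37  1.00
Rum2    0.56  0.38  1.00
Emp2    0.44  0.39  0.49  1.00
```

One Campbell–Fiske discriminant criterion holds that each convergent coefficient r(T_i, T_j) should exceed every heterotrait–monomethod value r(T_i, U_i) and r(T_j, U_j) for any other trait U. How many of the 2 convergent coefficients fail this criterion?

Convergent coefficients and their comparison sets:
Rum (methods 1·2): 0.56 vs {0.37, 0.49} → pass.
Emp (methods 1·2): 0.39 vs {0.37, 0.49} → fail.
1 of 2 fail.

1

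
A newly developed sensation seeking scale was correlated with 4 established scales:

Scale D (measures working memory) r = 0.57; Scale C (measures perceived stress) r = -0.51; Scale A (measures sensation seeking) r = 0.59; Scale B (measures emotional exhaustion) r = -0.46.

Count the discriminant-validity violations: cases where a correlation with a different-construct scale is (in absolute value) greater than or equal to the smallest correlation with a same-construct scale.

0

Convergent (same construct = sensation seeking): Scale A.
Smallest convergent = 0.59. Discriminant |r|: 0.57, 0.51, 0.46; count ≥ 0.59 → 0.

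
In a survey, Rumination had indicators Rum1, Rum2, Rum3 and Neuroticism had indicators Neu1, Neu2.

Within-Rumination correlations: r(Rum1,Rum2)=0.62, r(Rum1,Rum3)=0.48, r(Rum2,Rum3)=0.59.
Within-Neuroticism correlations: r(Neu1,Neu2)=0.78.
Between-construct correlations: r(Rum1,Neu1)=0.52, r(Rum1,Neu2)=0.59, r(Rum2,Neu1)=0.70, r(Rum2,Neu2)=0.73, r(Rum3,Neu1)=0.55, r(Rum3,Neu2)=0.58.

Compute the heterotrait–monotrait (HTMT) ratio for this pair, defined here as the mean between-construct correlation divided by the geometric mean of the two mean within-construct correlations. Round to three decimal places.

0.923

Mean between = 3.67/6 = 0.6117.
Mean within-Rum = 1.69/3 = 0.5633; mean within-Neu = 0.78/1 = 0.7800.
Geometric mean = √(0.5633 × 0.7800) = 0.6629.
HTMT = 0.6117 / 0.6629 = 0.923.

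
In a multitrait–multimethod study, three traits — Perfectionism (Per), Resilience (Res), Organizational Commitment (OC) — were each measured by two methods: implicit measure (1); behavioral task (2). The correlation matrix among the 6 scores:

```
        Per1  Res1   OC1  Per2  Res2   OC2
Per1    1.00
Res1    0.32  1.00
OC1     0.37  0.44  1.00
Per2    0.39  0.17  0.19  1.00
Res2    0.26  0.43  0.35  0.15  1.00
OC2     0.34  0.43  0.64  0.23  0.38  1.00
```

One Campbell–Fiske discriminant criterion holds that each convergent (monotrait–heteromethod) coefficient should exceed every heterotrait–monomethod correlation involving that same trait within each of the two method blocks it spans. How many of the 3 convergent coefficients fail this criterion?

Convergent coefficients and their comparison sets:
Per (methods 1·2): 0.39 vs {0.32, 0.15, 0.37, 0.23} → pass.
Res (methods 1·2): 0.43 vs {0.32, 0.15, 0.44, 0.38} → fail.
OC (methods 1·2): 0.64 vs {0.37, 0.23, 0.44, 0.38} → pass.
1 of 3 fail.

1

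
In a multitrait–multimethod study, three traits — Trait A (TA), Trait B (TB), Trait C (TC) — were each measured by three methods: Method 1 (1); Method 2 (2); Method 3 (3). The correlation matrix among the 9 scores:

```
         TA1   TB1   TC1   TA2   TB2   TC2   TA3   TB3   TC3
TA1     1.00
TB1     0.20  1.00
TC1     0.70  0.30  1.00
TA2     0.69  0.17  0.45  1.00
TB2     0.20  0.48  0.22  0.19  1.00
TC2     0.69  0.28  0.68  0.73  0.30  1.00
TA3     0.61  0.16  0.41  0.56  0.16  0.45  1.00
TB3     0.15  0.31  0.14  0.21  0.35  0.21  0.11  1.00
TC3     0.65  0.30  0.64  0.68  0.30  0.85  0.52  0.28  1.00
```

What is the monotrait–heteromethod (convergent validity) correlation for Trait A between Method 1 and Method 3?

0.61

Same trait (TA), different methods: r(TA1, TA3) = 0.61.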